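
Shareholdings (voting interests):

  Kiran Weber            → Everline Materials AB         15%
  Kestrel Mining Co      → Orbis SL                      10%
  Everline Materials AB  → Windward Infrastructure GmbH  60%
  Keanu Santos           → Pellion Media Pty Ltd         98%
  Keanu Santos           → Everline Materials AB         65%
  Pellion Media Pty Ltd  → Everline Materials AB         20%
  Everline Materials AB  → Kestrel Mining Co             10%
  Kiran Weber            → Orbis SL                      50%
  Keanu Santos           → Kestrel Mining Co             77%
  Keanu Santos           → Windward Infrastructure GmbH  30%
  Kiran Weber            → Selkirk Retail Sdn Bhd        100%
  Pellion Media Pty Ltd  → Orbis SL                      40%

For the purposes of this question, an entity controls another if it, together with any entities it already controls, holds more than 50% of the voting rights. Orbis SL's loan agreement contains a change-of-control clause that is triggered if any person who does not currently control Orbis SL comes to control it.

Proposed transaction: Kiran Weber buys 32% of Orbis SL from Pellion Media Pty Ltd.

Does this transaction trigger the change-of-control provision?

The purchase adds only to Kiran's holdings (Pellion's stake shrinks), so Kiran is the only person who could newly come to control Orbis.
Kiran holds 100% of Selkirk, so Kiran controls Selkirk.
In Orbis, Kiran's side holds only 50%, not > 50%.
So before the transaction, Kiran does not control Orbis.
After the purchase, Kiran's direct stake in Orbis rises to 50% + 32% = 82%, and Pellion's stake falls to 8%.
Kiran holds 82% of Orbis, so Kiran controls Orbis.
Kiran did not control Orbis before and does after, so the clause is triggered.

Yes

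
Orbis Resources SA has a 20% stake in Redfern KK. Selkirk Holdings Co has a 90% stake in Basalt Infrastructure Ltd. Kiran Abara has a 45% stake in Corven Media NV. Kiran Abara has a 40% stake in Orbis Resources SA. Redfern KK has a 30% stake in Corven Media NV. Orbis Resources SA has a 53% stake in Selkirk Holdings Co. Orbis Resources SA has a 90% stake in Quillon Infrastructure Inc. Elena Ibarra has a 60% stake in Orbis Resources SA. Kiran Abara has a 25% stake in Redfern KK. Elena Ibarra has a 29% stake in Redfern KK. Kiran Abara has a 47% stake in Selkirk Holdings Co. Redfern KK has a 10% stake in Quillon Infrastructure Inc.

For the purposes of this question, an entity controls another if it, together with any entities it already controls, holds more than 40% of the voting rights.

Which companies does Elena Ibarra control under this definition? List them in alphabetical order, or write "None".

Elena holds 60% of Orbis, so Elena controls Orbis.
Orbis and Elena together hold 20% + 29% = 49% of Redfern, so Elena controls Redfern.
Orbis holds 53% of Selkirk, so Elena controls Selkirk.
Orbis and Redfern together hold 90% + 10% = 100% of Quillon, so Elena controls Quillon.
Selkirk holds 90% of Basalt, so Elena controls Basalt.
No other company's threshold is met.

Basalt Infrastructure Ltd, Orbis Resources SA, Quillon Infrastructure Inc, Redfern KK, Selkirk Holdings Co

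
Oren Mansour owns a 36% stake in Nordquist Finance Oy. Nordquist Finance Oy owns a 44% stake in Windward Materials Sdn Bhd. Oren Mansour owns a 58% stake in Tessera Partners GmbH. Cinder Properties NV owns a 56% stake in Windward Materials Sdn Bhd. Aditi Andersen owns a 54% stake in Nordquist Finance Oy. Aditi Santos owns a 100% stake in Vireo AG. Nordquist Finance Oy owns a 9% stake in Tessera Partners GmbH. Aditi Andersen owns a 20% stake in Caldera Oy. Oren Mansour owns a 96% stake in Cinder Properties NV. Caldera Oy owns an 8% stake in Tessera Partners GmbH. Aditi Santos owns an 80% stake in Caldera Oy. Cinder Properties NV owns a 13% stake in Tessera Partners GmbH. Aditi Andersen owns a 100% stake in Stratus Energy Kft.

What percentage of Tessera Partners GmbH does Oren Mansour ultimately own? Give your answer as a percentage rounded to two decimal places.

Oren reaches Tessera along 3 paths.
Via Nordquist: 36% × 9% = 3.24%.
Direct stake: 58% = 58%.
Via Cinder: 96% × 13% = 12.48%.
Total: 3.24% + 58% + 12.48% = 73.72%.

73.72%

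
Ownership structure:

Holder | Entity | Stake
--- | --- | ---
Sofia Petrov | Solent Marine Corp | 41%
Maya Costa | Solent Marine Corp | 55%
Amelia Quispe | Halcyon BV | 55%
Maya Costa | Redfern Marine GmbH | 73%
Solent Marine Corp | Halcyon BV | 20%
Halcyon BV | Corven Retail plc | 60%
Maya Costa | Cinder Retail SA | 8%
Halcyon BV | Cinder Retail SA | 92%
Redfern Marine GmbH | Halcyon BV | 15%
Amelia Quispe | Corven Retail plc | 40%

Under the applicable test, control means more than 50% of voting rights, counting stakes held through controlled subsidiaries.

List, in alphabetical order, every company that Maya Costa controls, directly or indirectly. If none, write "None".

Redfern Marine GmbH, Solent Marine Corp

Maya holds 55% of Solent, so Maya controls Solent.
Maya holds 73% of Redfern, so Maya controls Redfern.
No other company's threshold is met.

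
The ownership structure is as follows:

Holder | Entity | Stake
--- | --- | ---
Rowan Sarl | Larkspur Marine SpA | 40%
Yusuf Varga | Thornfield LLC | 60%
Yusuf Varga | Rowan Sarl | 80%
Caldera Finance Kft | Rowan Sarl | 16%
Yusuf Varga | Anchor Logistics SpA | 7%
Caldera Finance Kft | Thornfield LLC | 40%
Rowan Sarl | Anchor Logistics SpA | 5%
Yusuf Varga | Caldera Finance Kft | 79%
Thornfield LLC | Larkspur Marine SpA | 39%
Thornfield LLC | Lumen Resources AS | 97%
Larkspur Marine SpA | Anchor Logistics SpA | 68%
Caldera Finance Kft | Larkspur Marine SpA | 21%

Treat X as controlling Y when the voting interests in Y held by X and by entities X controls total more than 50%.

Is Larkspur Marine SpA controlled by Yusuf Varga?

Yusuf holds 79% of Caldera, so Yusuf controls Caldera.
Yusuf and Caldera together hold 60% + 40% = 100% of Thornfield, so Yusuf controls Thornfield.
Yusuf and Caldera together hold 80% + 16% = 96% of Rowan, so Yusuf controls Rowan.
Caldera and Thornfield and Rowan together hold 21% + 39% + 40% = 100% of Larkspur, so Yusuf controls Larkspur.

Yes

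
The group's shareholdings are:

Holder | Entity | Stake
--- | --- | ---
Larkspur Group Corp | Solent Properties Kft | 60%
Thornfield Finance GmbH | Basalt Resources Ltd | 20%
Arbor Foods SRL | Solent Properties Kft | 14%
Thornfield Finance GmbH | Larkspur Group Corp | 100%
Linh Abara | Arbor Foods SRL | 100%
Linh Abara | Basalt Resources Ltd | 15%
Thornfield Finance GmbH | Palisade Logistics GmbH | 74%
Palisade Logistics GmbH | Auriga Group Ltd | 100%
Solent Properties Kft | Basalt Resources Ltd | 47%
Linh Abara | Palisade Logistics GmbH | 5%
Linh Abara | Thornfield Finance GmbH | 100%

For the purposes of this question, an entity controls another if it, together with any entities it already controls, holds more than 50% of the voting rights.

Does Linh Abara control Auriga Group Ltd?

Linh holds 100% of Thornfield, so Linh controls Thornfield.
Thornfield and Linh together hold 74% + 5% = 79% of Palisade, so Linh controls Palisade.
Palisade holds 100% of Auriga, so Linh controls Auriga.

Yes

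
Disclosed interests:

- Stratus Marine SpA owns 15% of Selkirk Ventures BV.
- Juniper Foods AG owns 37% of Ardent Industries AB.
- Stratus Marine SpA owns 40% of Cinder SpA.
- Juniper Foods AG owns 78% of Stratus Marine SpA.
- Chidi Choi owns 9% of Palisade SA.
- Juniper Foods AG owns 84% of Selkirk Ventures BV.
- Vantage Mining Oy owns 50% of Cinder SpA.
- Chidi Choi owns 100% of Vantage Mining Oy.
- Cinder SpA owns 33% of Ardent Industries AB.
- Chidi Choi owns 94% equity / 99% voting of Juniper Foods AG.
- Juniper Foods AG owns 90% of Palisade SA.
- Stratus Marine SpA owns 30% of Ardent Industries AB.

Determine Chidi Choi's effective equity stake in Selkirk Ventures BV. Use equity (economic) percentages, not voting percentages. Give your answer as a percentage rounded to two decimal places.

89.96%

Chidi reaches Selkirk along 2 paths.
Via Juniper → Stratus: 94% × 78% × 15% = 10.998%.
Via Juniper: 94% × 84% = 78.96%.
Total: 10.998% + 78.96% = 89.958%.
Rounded: 89.96%.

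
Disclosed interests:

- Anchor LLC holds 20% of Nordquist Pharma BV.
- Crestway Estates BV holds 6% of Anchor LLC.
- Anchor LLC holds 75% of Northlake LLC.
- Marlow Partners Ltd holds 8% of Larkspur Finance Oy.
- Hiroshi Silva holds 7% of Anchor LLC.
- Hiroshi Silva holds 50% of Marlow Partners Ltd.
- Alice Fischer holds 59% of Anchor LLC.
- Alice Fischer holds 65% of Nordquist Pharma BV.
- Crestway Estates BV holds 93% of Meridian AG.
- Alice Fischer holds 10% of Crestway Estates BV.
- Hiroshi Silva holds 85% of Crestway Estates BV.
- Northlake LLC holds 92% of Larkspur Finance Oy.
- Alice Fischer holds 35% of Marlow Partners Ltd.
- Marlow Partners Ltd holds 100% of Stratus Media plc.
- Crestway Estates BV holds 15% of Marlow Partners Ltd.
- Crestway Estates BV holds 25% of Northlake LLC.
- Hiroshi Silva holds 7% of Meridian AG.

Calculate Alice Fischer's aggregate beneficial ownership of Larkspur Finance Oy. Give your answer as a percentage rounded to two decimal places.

Alice reaches Larkspur along 5 paths.
Via Crestway → Marlow: 10% × 15% × 8% = 0.12%.
Via Marlow: 35% × 8% = 2.8%.
Via Anchor → Northlake: 59% × 75% × 92% = 40.71%.
Via Crestway → Anchor → Northlake: 10% × 6% × 75% × 92% = 0.414%.
Via Crestway → Northlake: 10% × 25% × 92% = 2.3%.
Total: 0.12% + 2.8% + 40.71% + 0.414% + 2.3% = 46.344%.
Rounded: 46.34%.

46.34%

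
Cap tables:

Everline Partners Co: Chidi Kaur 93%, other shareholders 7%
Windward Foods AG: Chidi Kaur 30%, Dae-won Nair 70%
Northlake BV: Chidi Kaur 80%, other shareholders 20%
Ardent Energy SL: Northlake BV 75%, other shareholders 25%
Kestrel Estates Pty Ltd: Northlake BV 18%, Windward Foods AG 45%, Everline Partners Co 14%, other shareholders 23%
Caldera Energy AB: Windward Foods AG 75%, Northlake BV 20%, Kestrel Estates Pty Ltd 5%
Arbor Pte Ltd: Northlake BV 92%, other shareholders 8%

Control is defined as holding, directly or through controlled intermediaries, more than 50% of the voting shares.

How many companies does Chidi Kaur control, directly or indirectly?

Chidi holds 93% of Everline, so Chidi controls Everline.
Chidi holds 80% of Northlake, so Chidi controls Northlake.
Northlake holds 75% of Ardent, so Chidi controls Ardent.
Northlake holds 92% of Arbor, so Chidi controls Arbor.
No other company's threshold is met.
Chidi controls 4 companies.

4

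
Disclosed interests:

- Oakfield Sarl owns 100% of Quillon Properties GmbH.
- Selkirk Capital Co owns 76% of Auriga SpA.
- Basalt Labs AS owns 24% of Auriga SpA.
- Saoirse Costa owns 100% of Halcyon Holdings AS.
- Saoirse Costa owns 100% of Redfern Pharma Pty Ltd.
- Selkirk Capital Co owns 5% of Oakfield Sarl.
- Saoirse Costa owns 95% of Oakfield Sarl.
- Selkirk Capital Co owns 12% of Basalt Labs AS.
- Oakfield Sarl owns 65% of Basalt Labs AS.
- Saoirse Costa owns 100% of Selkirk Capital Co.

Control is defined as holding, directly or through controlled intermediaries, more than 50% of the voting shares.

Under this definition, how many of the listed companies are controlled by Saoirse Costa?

7

Saoirse holds 100% of Selkirk, so Saoirse controls Selkirk.
Saoirse holds 100% of Halcyon, so Saoirse controls Halcyon.
Saoirse and Selkirk together hold 95% + 5% = 100% of Oakfield, so Saoirse controls Oakfield.
Selkirk and Oakfield together hold 12% + 65% = 77% of Basalt, so Saoirse controls Basalt.
Oakfield holds 100% of Quillon, so Saoirse controls Quillon.
Basalt and Selkirk together hold 24% + 76% = 100% of Auriga, so Saoirse controls Auriga.
Saoirse holds 100% of Redfern, so Saoirse controls Redfern.
Saoirse controls 7 companies.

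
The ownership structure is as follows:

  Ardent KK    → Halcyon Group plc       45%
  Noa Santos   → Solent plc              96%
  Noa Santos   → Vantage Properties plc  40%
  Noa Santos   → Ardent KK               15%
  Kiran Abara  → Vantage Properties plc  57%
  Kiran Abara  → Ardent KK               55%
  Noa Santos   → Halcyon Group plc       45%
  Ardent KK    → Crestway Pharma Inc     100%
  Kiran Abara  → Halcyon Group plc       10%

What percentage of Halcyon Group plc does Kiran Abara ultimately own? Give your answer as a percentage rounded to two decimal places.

Kiran reaches Halcyon along 2 paths.
Direct stake: 10% = 10%.
Via Ardent: 55% × 45% = 24.75%.
Total: 10% + 24.75% = 34.75%.

34.75%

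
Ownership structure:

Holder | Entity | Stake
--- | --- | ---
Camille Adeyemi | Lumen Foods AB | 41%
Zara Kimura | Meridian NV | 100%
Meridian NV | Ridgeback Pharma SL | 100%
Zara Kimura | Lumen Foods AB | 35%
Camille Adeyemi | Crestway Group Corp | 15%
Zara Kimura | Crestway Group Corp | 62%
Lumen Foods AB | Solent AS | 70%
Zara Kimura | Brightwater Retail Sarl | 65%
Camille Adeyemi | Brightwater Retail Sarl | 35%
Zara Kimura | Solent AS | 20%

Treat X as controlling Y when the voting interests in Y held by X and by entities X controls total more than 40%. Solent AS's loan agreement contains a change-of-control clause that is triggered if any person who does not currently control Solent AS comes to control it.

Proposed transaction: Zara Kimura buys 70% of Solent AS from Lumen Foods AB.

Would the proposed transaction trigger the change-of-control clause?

The purchase adds only to Zara's holdings (Lumen's stake shrinks), so Zara is the only person who could newly come to control Solent.
Zara holds 62% of Crestway, so Zara controls Crestway.
Zara holds 100% of Meridian, so Zara controls Meridian.
Zara holds 65% of Brightwater, so Zara controls Brightwater.
Meridian holds 100% of Ridgeback, so Zara controls Ridgeback.
In Solent, Zara's side holds only 20%, not > 40%.
So before the transaction, Zara does not control Solent.
After the purchase, Zara's direct stake in Solent rises to 20% + 70% = 90%, and Lumen's stake falls to 0%.
Zara holds 90% of Solent, so Zara controls Solent.
Zara did not control Solent before and does after, so the clause is triggered.

Yes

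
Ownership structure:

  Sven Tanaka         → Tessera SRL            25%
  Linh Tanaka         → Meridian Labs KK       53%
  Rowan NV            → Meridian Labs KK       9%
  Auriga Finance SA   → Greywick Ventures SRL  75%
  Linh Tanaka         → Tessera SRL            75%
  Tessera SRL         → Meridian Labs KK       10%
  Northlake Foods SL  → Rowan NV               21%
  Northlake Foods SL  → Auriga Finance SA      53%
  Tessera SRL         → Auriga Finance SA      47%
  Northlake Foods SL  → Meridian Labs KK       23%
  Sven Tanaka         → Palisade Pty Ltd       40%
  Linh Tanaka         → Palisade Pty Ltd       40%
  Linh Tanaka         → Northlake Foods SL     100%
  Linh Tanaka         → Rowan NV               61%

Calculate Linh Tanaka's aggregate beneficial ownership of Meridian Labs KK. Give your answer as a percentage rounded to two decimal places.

Linh reaches Meridian along 5 paths.
Via Tessera: 75% × 10% = 7.5%.
Via Northlake: 100% × 23% = 23%.
Direct stake: 53% = 53%.
Via Rowan: 61% × 9% = 5.49%.
Via Northlake → Rowan: 100% × 21% × 9% = 1.89%.
Total: 7.5% + 23% + 53% + 5.49% + 1.89% = 90.88%.

90.88%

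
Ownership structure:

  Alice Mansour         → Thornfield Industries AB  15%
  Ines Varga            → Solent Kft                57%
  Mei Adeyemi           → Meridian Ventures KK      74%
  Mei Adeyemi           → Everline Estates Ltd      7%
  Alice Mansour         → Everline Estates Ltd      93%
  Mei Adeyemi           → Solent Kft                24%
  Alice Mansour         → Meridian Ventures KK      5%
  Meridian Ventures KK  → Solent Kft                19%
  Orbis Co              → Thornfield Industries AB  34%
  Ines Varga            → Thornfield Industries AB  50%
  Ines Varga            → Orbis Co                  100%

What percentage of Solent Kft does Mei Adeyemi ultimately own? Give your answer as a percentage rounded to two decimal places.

Mei reaches Solent along 2 paths.
Via Meridian: 74% × 19% = 14.06%.
Direct stake: 24% = 24%.
Total: 14.06% + 24% = 38.06%.

38.06%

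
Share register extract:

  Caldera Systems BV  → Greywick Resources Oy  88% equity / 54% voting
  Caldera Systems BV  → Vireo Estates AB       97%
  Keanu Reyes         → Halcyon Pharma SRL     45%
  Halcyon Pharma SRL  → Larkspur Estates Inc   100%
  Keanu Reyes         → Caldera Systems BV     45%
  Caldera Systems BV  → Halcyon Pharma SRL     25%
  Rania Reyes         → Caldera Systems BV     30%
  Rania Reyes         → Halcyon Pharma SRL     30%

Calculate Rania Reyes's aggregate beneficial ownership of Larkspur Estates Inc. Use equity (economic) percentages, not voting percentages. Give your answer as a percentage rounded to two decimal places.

37.50%

Rania reaches Larkspur along 2 paths.
Via Halcyon: 30% × 100% = 30%.
Via Caldera → Halcyon: 30% × 25% × 100% = 7.5%.
Total: 30% + 7.5% = 37.5%.
Rounded: 37.50%.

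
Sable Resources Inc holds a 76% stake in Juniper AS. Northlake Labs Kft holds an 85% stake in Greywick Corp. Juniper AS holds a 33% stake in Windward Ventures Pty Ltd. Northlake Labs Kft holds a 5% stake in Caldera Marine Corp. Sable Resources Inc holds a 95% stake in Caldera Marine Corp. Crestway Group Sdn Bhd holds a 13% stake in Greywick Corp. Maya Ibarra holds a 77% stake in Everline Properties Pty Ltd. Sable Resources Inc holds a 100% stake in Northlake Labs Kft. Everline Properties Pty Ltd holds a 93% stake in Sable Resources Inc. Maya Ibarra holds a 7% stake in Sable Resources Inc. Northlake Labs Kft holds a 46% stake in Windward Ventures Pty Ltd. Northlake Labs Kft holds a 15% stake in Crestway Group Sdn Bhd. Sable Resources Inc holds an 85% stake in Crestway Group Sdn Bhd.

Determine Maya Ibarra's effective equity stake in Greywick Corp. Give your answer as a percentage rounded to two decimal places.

Maya reaches Greywick along 6 paths.
Via Sable → Crestway: 7% × 85% × 13% = 0.7735%.
Via Everline → Sable → Crestway: 77% × 93% × 85% × 13% = 7.912905%.
Via Sable → Northlake → Crestway: 7% × 100% × 15% × 13% = 0.1365%.
Via Everline → Sable → Northlake → Crestway: 77% × 93% × 100% × 15% × 13% = 1.396395%.
Via Sable → Northlake: 7% × 100% × 85% = 5.95%.
Via Everline → Sable → Northlake: 77% × 93% × 100% × 85% = 60.8685%.
Total: 0.7735% + 7.912905% + 0.1365% + 1.396395% + 5.95% + 60.8685% = 77.0378%.
Rounded: 77.04%.

77.04%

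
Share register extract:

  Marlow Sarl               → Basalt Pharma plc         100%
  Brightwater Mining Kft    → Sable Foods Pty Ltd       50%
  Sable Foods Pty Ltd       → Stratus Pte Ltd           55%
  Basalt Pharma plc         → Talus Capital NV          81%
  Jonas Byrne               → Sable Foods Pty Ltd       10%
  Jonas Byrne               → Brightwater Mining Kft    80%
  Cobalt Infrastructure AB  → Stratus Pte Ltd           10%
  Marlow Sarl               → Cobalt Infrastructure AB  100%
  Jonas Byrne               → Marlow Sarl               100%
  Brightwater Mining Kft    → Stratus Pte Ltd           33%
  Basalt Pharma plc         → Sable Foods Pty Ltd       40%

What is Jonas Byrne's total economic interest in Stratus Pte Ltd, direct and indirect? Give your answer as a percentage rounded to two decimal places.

Jonas reaches Stratus along 5 paths.
Via Brightwater: 80% × 33% = 26.4%.
Via Marlow → Basalt → Sable: 100% × 100% × 40% × 55% = 22%.
Via Brightwater → Sable: 80% × 50% × 55% = 22%.
Via Sable: 10% × 55% = 5.5%.
Via Marlow → Cobalt: 100% × 100% × 10% = 10%.
Total: 26.4% + 22% + 22% + 5.5% + 10% = 85.9%.
Rounded: 85.90%.

85.90%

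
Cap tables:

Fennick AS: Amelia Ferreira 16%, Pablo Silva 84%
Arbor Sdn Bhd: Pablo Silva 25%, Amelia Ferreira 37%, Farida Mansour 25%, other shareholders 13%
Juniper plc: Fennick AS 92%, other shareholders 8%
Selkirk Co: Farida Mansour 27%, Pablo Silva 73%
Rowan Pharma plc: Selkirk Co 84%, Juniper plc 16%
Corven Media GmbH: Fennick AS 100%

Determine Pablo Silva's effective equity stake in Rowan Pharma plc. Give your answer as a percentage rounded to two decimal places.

Pablo reaches Rowan along 2 paths.
Via Selkirk: 73% × 84% = 61.32%.
Via Fennick → Juniper: 84% × 92% × 16% = 12.3648%.
Total: 61.32% + 12.3648% = 73.6848%.
Rounded: 73.68%.

73.68%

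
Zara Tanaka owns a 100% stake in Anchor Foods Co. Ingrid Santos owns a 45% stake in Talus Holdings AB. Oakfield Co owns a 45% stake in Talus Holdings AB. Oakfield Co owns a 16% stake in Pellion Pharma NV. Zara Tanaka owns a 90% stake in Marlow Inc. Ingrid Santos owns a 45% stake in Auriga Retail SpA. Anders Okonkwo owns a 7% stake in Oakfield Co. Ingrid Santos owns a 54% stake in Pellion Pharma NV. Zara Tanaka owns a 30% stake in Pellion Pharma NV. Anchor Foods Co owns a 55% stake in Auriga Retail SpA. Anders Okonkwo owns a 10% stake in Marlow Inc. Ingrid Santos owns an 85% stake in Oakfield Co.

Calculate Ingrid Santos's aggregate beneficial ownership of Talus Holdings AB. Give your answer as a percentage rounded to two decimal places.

Ingrid reaches Talus along 2 paths.
Direct stake: 45% = 45%.
Via Oakfield: 85% × 45% = 38.25%.
Total: 45% + 38.25% = 83.25%.

83.25%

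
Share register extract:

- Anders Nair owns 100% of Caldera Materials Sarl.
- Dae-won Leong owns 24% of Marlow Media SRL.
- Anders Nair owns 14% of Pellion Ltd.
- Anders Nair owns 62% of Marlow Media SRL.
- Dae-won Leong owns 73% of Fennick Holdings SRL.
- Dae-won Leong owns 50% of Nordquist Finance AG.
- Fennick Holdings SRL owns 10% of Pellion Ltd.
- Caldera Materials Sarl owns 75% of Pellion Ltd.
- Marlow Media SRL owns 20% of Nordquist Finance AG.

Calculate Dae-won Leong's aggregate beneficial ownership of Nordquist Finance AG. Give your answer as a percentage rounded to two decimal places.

Dae-won reaches Nordquist along 2 paths.
Direct stake: 50% = 50%.
Via Marlow: 24% × 20% = 4.8%.
Total: 50% + 4.8% = 54.8%.
Rounded: 54.80%.

54.80%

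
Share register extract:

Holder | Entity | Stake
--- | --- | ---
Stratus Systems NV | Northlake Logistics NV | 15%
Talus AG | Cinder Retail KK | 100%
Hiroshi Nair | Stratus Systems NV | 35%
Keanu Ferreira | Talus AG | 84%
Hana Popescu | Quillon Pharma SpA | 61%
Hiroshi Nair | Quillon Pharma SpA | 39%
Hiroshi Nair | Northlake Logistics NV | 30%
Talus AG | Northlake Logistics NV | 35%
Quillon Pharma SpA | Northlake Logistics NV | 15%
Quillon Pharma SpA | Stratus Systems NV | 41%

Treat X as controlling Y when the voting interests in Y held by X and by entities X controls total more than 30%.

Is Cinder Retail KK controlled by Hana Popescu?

No

Hana holds 61% of Quillon, so Hana controls Quillon.
Quillon holds 41% of Stratus, so Hana controls Stratus.
Neither Hana nor any entity Hana controls holds any voting interest in Cinder.
So Hana does not control Cinder.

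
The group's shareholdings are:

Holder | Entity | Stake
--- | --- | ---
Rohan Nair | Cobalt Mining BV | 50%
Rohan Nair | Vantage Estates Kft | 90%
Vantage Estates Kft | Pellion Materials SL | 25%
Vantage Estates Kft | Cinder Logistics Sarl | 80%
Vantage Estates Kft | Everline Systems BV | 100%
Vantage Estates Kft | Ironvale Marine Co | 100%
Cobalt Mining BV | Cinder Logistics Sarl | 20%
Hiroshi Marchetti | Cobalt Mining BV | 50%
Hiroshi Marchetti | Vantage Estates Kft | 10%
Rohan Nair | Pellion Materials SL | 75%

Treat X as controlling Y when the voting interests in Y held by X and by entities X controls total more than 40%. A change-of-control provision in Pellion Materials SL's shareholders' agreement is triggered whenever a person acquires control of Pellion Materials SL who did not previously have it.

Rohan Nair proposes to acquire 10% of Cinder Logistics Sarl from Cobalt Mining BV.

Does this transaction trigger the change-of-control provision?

No

The purchase adds only to Rohan's holdings (Cobalt's stake shrinks), so Rohan is the only person who could newly come to control Pellion.
Rohan holds 90% of Vantage, so Rohan controls Vantage.
Rohan and Vantage together hold 75% + 25% = 100% of Pellion, so Rohan controls Pellion.
So Rohan already controls Pellion before the transaction.
After the purchase, Rohan holds 10% of Cinder directly, and Cobalt's stake falls to 10%.
Rohan controlled Pellion already, so this is not a new person acquiring control; every other person's position is unchanged or reduced.
No new person acquires control, so the clause is not triggered.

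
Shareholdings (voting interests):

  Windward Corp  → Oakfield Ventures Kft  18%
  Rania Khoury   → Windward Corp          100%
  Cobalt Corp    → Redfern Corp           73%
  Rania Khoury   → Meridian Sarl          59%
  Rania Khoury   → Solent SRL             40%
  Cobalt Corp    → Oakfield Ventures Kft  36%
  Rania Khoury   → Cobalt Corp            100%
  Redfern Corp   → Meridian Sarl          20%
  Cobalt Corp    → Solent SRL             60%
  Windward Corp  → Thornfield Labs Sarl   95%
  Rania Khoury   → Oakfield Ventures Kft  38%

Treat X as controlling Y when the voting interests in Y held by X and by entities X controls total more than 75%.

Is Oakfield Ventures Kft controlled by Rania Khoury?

Yes

Rania holds 100% of Cobalt, so Rania controls Cobalt.
Rania holds 100% of Windward, so Rania controls Windward.
Cobalt and Windward and Rania together hold 36% + 18% + 38% = 92% of Oakfield, so Rania controls Oakfield.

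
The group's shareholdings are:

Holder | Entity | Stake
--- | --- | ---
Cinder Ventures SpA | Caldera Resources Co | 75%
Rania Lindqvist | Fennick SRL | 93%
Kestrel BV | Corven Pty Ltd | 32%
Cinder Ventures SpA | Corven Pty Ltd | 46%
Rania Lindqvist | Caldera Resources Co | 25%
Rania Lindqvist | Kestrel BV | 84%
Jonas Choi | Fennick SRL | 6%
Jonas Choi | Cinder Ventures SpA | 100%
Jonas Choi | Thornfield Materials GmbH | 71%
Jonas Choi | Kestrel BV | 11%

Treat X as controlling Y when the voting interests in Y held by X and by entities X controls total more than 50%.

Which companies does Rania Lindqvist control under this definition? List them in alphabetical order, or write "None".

Fennick SRL, Kestrel BV

Rania holds 84% of Kestrel, so Rania controls Kestrel.
Rania holds 93% of Fennick, so Rania controls Fennick.
No other company's threshold is met.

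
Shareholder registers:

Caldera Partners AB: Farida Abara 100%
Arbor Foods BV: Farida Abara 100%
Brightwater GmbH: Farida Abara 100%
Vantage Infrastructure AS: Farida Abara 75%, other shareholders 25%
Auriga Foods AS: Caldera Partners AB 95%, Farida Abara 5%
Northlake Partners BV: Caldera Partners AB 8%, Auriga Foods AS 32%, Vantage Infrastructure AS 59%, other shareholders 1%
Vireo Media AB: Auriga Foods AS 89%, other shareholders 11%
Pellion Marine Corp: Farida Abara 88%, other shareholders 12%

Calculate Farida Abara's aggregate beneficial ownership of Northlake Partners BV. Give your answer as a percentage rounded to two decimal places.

84.25%

Farida reaches Northlake along 4 paths.
Via Caldera: 100% × 8% = 8%.
Via Caldera → Auriga: 100% × 95% × 32% = 30.4%.
Via Auriga: 5% × 32% = 1.6%.
Via Vantage: 75% × 59% = 44.25%.
Total: 8% + 30.4% + 1.6% + 44.25% = 84.25%.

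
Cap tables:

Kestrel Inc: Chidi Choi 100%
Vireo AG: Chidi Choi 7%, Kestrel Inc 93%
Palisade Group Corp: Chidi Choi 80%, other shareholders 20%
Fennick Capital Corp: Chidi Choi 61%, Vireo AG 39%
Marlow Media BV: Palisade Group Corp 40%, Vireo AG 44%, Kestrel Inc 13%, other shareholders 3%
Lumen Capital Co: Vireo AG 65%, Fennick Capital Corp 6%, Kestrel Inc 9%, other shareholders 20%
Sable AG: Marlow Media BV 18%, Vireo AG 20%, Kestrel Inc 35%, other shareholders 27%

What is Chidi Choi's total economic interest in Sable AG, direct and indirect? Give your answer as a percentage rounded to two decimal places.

Chidi reaches Sable along 7 paths.
Via Palisade → Marlow: 80% × 40% × 18% = 5.76%.
Via Vireo → Marlow: 7% × 44% × 18% = 0.5544%.
Via Kestrel → Vireo → Marlow: 100% × 93% × 44% × 18% = 7.3656%.
Via Kestrel → Marlow: 100% × 13% × 18% = 2.34%.
Via Vireo: 7% × 20% = 1.4%.
Via Kestrel → Vireo: 100% × 93% × 20% = 18.6%.
Via Kestrel: 100% × 35% = 35%.
Total: 5.76% + 0.5544% + 7.3656% + 2.34% + 1.4% + 18.6% + 35% = 71.02%.

71.02%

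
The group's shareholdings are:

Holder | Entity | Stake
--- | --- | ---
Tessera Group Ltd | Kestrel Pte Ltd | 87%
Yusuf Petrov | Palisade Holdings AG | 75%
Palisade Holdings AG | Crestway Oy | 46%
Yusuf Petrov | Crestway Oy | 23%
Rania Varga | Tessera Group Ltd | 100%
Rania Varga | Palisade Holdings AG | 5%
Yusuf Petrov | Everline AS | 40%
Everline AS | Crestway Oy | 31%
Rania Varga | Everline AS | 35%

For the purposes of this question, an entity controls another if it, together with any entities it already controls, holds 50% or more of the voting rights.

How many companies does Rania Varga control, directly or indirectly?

2

Rania holds 100% of Tessera, so Rania controls Tessera.
Tessera holds 87% of Kestrel, so Rania controls Kestrel.
No other company's threshold is met.
Rania controls 2 companies.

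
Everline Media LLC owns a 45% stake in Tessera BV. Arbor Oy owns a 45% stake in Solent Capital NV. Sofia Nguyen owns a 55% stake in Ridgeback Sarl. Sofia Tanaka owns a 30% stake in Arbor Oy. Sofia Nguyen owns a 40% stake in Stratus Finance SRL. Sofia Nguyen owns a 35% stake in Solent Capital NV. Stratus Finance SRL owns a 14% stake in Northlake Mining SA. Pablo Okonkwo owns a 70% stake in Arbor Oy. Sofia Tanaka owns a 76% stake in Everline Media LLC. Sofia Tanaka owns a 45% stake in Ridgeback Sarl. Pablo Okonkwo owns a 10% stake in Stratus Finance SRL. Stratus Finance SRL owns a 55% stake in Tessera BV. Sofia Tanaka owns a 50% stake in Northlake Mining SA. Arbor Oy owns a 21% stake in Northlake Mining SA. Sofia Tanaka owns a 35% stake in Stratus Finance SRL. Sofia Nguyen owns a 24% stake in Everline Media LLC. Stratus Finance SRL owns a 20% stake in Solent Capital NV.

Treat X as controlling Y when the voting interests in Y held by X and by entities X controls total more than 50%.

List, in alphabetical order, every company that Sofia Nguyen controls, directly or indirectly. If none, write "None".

Ridgeback Sarl

Sofia Nguyen holds 55% of Ridgeback, so Sofia Nguyen controls Ridgeback.
No other company's threshold is met.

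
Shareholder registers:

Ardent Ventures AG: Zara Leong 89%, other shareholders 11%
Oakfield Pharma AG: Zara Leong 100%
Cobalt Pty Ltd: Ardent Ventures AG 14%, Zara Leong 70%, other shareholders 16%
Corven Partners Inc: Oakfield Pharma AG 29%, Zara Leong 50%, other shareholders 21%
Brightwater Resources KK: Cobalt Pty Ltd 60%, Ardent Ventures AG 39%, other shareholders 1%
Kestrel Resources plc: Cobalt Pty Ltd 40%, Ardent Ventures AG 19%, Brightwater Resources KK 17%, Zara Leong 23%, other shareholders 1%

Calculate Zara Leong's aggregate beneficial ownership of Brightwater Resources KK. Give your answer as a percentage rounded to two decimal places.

84.19%

Zara reaches Brightwater along 3 paths.
Via Ardent → Cobalt: 89% × 14% × 60% = 7.476%.
Via Cobalt: 70% × 60% = 42%.
Via Ardent: 89% × 39% = 34.71%.
Total: 7.476% + 42% + 34.71% = 84.186%.
Rounded: 84.19%.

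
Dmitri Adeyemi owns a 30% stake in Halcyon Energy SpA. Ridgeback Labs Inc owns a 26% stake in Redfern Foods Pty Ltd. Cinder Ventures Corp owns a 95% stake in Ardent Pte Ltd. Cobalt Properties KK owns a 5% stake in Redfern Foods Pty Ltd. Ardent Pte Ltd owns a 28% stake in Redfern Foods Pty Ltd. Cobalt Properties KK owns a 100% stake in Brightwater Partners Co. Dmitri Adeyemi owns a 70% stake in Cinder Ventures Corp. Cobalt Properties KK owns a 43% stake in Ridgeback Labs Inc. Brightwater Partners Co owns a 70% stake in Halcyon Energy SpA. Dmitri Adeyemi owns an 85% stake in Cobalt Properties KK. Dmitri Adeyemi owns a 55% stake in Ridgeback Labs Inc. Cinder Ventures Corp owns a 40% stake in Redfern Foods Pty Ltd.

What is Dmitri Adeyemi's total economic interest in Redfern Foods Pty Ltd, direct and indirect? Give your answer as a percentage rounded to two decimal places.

74.67%

Dmitri reaches Redfern along 5 paths.
Via Cinder → Ardent: 70% × 95% × 28% = 18.62%.
Via Cinder: 70% × 40% = 28%.
Via Cobalt → Ridgeback: 85% × 43% × 26% = 9.503%.
Via Ridgeback: 55% × 26% = 14.3%.
Via Cobalt: 85% × 5% = 4.25%.
Total: 18.62% + 28% + 9.503% + 14.3% + 4.25% = 74.673%.
Rounded: 74.67%.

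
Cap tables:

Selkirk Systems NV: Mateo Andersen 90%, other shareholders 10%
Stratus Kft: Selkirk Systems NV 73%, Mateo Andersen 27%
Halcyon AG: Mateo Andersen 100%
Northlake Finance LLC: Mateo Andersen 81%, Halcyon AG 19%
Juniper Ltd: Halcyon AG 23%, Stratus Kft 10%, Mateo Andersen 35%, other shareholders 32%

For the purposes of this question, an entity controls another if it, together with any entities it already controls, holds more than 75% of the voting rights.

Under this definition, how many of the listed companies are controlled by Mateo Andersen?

4

Mateo holds 90% of Selkirk, so Mateo controls Selkirk.
Selkirk and Mateo together hold 73% + 27% = 100% of Stratus, so Mateo controls Stratus.
Mateo holds 100% of Halcyon, so Mateo controls Halcyon.
Mateo and Halcyon together hold 81% + 19% = 100% of Northlake, so Mateo controls Northlake.
No other company's threshold is met.
Mateo controls 4 companies.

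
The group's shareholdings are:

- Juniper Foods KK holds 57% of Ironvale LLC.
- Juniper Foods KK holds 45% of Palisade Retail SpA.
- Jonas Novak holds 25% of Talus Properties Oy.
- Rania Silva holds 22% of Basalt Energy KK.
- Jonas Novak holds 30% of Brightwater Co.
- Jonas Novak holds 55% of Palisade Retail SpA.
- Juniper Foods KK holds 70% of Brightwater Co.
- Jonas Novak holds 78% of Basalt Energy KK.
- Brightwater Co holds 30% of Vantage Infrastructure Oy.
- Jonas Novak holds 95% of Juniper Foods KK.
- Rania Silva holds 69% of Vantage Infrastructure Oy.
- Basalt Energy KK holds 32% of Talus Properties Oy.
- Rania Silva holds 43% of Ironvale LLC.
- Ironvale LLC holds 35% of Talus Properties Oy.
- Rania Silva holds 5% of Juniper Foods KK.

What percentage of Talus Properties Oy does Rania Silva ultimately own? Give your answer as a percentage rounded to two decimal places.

23.09%

Rania reaches Talus along 3 paths.
Via Basalt: 22% × 32% = 7.04%.
Via Juniper → Ironvale: 5% × 57% × 35% = 0.9975%.
Via Ironvale: 43% × 35% = 15.05%.
Total: 7.04% + 0.9975% + 15.05% = 23.0875%.
Rounded: 23.09%.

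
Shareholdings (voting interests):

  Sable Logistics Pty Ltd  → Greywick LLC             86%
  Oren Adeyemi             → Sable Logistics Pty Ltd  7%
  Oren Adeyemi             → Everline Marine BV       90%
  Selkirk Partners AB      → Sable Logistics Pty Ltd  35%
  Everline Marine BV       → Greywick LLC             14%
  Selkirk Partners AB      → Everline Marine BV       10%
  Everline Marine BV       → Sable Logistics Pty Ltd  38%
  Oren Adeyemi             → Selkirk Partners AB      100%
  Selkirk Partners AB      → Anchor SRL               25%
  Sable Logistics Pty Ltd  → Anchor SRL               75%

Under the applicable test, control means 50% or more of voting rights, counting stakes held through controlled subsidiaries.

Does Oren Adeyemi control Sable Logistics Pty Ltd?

Oren holds 100% of Selkirk, so Oren controls Selkirk.
Selkirk and Oren together hold 10% + 90% = 100% of Everline, so Oren controls Everline.
Everline and Oren and Selkirk together hold 38% + 7% + 35% = 80% of Sable, so Oren controls Sable.

Yes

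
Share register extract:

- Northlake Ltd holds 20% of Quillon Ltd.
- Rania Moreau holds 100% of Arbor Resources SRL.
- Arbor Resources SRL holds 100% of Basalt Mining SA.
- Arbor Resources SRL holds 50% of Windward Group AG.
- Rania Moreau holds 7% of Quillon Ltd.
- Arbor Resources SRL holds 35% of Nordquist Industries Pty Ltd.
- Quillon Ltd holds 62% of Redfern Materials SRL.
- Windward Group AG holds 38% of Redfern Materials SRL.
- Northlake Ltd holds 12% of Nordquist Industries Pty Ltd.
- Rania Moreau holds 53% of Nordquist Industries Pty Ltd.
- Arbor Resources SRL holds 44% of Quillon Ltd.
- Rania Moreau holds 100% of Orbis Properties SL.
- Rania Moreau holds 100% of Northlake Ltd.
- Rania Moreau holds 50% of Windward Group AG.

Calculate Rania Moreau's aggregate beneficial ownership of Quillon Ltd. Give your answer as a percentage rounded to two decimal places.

71.00%

Rania reaches Quillon along 3 paths.
Direct stake: 7% = 7%.
Via Northlake: 100% × 20% = 20%.
Via Arbor: 100% × 44% = 44%.
Total: 7% + 20% + 44% = 71%.
Rounded: 71.00%.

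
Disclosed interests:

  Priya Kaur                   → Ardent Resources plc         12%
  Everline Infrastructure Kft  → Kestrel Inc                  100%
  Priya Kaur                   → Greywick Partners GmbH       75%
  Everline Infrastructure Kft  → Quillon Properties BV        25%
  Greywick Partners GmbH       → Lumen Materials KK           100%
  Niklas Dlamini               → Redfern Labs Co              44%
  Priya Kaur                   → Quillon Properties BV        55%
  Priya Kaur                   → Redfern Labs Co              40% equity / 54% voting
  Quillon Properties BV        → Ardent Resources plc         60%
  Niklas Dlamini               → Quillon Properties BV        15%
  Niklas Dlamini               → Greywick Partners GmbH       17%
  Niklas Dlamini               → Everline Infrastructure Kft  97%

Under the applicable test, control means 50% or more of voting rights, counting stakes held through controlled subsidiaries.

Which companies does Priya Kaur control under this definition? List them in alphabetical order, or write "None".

Ardent Resources plc, Greywick Partners GmbH, Lumen Materials KK, Quillon Properties BV, Redfern Labs Co

Priya holds 75% of Greywick, so Priya controls Greywick.
Priya holds 54% of Redfern, so Priya controls Redfern.
Greywick holds 100% of Lumen, so Priya controls Lumen.
Priya holds 55% of Quillon, so Priya controls Quillon.
Priya and Quillon together hold 12% + 60% = 72% of Ardent, so Priya controls Ardent.
No other company's threshold is met.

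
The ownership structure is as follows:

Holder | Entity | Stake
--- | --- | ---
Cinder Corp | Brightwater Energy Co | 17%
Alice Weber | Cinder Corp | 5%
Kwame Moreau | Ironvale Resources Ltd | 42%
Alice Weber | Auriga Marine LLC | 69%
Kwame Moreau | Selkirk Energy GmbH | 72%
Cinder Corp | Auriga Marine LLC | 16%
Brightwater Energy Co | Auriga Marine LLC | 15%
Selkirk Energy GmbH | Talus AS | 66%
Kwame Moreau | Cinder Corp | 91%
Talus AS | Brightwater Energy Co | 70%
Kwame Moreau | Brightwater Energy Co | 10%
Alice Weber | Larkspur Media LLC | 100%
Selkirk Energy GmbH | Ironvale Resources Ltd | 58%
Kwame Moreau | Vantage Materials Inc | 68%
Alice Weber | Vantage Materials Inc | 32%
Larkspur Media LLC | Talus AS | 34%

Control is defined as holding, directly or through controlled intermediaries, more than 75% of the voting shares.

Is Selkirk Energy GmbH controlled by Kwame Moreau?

Kwame holds 91% of Cinder, so Kwame controls Cinder.
In Selkirk, Kwame's side holds only 72%, not > 75%.
So Kwame does not control Selkirk.

No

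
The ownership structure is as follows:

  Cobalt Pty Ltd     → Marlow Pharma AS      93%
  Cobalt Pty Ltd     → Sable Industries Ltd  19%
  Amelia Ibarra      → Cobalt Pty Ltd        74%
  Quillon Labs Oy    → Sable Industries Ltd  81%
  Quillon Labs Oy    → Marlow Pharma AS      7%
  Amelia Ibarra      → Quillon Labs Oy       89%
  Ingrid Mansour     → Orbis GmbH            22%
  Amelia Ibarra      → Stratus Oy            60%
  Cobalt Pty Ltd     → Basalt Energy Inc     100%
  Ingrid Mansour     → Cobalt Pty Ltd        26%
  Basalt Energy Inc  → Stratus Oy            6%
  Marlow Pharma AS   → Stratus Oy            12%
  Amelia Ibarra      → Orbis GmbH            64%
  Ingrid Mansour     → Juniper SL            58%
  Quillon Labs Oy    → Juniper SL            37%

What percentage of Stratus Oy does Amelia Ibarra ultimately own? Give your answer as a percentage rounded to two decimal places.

73.45%

Amelia reaches Stratus along 4 paths.
Direct stake: 60% = 60%.
Via Cobalt → Marlow: 74% × 93% × 12% = 8.2584%.
Via Quillon → Marlow: 89% × 7% × 12% = 0.7476%.
Via Cobalt → Basalt: 74% × 100% × 6% = 4.44%.
Total: 60% + 8.2584% + 0.7476% + 4.44% = 73.446%.
Rounded: 73.45%.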